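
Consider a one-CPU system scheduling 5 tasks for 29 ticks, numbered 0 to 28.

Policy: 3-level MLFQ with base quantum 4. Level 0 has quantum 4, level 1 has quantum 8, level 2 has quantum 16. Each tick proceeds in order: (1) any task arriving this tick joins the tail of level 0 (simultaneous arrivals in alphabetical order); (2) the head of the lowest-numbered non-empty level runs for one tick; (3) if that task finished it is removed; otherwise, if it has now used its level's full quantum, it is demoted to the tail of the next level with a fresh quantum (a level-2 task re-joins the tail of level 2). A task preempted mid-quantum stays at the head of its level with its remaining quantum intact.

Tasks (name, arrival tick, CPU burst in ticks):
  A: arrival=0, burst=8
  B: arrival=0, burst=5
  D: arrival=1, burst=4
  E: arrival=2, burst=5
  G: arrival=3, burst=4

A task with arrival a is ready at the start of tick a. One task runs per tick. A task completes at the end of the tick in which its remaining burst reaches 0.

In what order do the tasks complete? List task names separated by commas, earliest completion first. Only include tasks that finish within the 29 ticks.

t=0: L0/L1/L2 = AB/-/- → run A
t=1: L0/L1/L2 = ABD/-/- → run A
t=2: L0/L1/L2 = ABDE/-/- → run A
t=3: L0/L1/L2 = ABDEG/-/- → run A
t=4: L0/L1/L2 = BDEG/A/- → run B
t=5: L0/L1/L2 = BDEG/A/- → run B
t=6: L0/L1/L2 = BDEG/A/- → run B
t=7: L0/L1/L2 = BDEG/A/- → run B
t=8: L0/L1/L2 = DEG/AB/- → run D
t=9: L0/L1/L2 = DEG/AB/- → run D
t=10: L0/L1/L2 = DEG/AB/- → run D
t=11: L0/L1/L2 = DEG/AB/- → run D
t=12: L0/L1/L2 = EG/AB/- → run E
t=13: L0/L1/L2 = EG/AB/- → run E
t=14: L0/L1/L2 = EG/AB/- → run E
t=15: L0/L1/L2 = EG/AB/- → run E
t=16: L0/L1/L2 = G/ABE/- → run G
t=17: L0/L1/L2 = G/ABE/- → run G
t=18: L0/L1/L2 = G/ABE/- → run G
t=19: L0/L1/L2 = G/ABE/- → run G
t=20: L0/L1/L2 = -/ABE/- → run A
t=21: L0/L1/L2 = -/ABE/- → run A
t=22: L0/L1/L2 = -/ABE/- → run A
t=23: L0/L1/L2 = -/ABE/- → run A
t=24: L0/L1/L2 = -/BE/- → run B
t=25: L0/L1/L2 = -/E/- → run E
t=26: (idle)
t=27: (idle)
t=28: (idle)

completion order = D, G, A, B, E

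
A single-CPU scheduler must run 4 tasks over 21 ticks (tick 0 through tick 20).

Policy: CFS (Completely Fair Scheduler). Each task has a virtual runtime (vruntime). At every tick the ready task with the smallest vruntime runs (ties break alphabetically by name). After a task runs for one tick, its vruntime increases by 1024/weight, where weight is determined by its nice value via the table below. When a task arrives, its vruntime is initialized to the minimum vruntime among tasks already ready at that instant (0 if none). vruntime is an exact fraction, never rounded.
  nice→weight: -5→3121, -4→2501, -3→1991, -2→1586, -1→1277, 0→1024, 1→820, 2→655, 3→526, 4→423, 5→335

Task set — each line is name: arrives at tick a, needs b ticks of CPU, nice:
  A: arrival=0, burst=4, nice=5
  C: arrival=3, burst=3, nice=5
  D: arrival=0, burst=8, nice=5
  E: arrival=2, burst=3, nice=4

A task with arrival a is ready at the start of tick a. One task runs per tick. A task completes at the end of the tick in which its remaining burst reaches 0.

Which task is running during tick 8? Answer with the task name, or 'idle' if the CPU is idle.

t=0: vr[A=0 D=0] → run A
t=1: vr[A=1024/335 D=0] → run D
t=2: vr[A=1024/335 D=1024/335 E=1024/335] → run A
t=3: vr[A=2048/335 C=1024/335 D=1024/335 E=1024/335] → run C
t=4: vr[A=2048/335 C=2048/335 D=1024/335 E=1024/335] → run D
t=5: vr[A=2048/335 C=2048/335 D=2048/335 E=1024/335] → run E
t=6: vr[A=2048/335 C=2048/335 D=2048/335 E=776192/141705] → run E
t=7: vr[A=2048/335 C=2048/335 D=2048/335 E=1119232/141705] → run A
t=8: vr[A=3072/335 C=2048/335 D=2048/335 E=1119232/141705] → run C
t=9: vr[A=3072/335 C=3072/335 D=2048/335 E=1119232/141705] → run D
t=10: vr[A=3072/335 C=3072/335 D=3072/335 E=1119232/141705] → run E
t=11: vr[A=3072/335 C=3072/335 D=3072/335] → run A
t=12: vr[C=3072/335 D=3072/335] → run C
t=13: vr[D=3072/335] → run D
t=14: vr[D=4096/335] → run D
t=15: vr[D=1024/67] → run D
t=16: vr[D=6144/335] → run D
t=17: vr[D=7168/335] → run D
t=18: (idle)
t=19: (idle)
t=20: (idle)

running at tick 8 = C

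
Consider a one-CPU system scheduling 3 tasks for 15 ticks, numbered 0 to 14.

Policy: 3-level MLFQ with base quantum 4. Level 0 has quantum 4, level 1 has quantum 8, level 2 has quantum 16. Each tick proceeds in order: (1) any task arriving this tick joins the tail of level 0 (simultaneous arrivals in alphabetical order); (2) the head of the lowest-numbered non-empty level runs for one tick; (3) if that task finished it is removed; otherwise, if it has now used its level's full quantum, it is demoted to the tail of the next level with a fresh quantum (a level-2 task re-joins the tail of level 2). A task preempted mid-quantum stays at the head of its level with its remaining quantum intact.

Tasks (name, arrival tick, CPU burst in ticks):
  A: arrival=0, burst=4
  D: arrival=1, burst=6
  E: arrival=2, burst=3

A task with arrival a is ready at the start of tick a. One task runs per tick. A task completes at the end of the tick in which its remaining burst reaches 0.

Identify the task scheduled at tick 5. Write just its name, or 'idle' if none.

running at tick 5 = D

t=0: L0/L1/L2 = A/-/- → run A
t=1: L0/L1/L2 = AD/-/- → run A
t=2: L0/L1/L2 = ADE/-/- → run A
t=3: L0/L1/L2 = ADE/-/- → run A
t=4: L0/L1/L2 = DE/-/- → run D
t=5: L0/L1/L2 = DE/-/- → run D
t=6: L0/L1/L2 = DE/-/- → run D
t=7: L0/L1/L2 = DE/-/- → run D
t=8: L0/L1/L2 = E/D/- → run E
t=9: L0/L1/L2 = E/D/- → run E
t=10: L0/L1/L2 = E/D/- → run E
t=11: L0/L1/L2 = -/D/- → run D
t=12: L0/L1/L2 = -/D/- → run D
t=13: (idle)
t=14: (idle)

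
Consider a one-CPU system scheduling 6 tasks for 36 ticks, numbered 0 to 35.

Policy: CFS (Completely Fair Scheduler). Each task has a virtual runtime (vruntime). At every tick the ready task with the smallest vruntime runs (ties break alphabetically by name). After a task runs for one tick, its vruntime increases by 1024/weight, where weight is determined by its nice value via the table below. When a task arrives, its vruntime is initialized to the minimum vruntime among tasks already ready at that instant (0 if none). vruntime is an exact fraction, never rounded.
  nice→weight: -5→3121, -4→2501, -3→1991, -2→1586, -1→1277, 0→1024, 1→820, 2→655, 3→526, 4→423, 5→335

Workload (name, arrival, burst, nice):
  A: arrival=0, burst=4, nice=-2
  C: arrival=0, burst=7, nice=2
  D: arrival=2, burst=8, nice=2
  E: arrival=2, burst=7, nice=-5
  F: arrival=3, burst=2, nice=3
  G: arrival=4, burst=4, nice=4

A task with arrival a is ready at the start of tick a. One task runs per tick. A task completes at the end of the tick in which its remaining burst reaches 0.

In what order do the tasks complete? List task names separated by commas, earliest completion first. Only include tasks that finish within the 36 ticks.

t=0: vr[A=0 C=0] → run A
t=1: vr[A=512/793 C=0] → run C
t=2: vr[A=512/793 C=1024/655 D=512/793 E=512/793] → run A
t=3: vr[A=1024/793 C=1024/655 D=512/793 E=512/793 F=512/793] → run D
t=4: vr[A=1024/793 C=1024/655 D=1147392/519415 E=512/793 F=512/793 G=512/793] → run E
t=5: vr[A=1024/793 C=1024/655 D=1147392/519415 E=2409984/2474953 F=512/793 G=512/793] → run F
t=6: vr[A=1024/793 C=1024/655 D=1147392/519415 E=2409984/2474953 F=540672/208559 G=512/793] → run G
t=7: vr[A=1024/793 C=1024/655 D=1147392/519415 E=2409984/2474953 F=540672/208559 G=1028608/335439] → run E
t=8: vr[A=1024/793 C=1024/655 D=1147392/519415 E=3222016/2474953 F=540672/208559 G=1028608/335439] → run A
t=9: vr[A=1536/793 C=1024/655 D=1147392/519415 E=3222016/2474953 F=540672/208559 G=1028608/335439] → run E
t=10: vr[A=1536/793 C=1024/655 D=1147392/519415 E=4034048/2474953 F=540672/208559 G=1028608/335439] → run C
t=11: vr[A=1536/793 C=2048/655 D=1147392/519415 E=4034048/2474953 F=540672/208559 G=1028608/335439] → run E
t=12: vr[A=1536/793 C=2048/655 D=1147392/519415 E=4846080/2474953 F=540672/208559 G=1028608/335439] → run A
t=13: vr[C=2048/655 D=1147392/519415 E=4846080/2474953 F=540672/208559 G=1028608/335439] → run E
t=14: vr[C=2048/655 D=1147392/519415 E=5658112/2474953 F=540672/208559 G=1028608/335439] → run D
t=15: vr[C=2048/655 D=1959424/519415 E=5658112/2474953 F=540672/208559 G=1028608/335439] → run E
t=16: vr[C=2048/655 D=1959424/519415 E=6470144/2474953 F=540672/208559 G=1028608/335439] → run F
t=17: vr[C=2048/655 D=1959424/519415 E=6470144/2474953 G=1028608/335439] → run E
t=18: vr[C=2048/655 D=1959424/519415 G=1028608/335439] → run G
t=19: vr[C=2048/655 D=1959424/519415 G=1840640/335439] → run C
t=20: vr[C=3072/655 D=1959424/519415 G=1840640/335439] → run D
t=21: vr[C=3072/655 D=2771456/519415 G=1840640/335439] → run C
t=22: vr[C=4096/655 D=2771456/519415 G=1840640/335439] → run D
t=23: vr[C=4096/655 D=3583488/519415 G=1840640/335439] → run G
t=24: vr[C=4096/655 D=3583488/519415 G=884224/111813] → run C
t=25: vr[C=1024/131 D=3583488/519415 G=884224/111813] → run D
t=26: vr[C=1024/131 D=879104/103883 G=884224/111813] → run C
t=27: vr[C=6144/655 D=879104/103883 G=884224/111813] → run G
t=28: vr[C=6144/655 D=879104/103883] → run D
t=29: vr[C=6144/655 D=5207552/519415] → run C
t=30: vr[D=5207552/519415] → run D
t=31: vr[D=6019584/519415] → run D
t=32: (idle)
t=33: (idle)
t=34: (idle)
t=35: (idle)

completion order = A, F, E, G, C, D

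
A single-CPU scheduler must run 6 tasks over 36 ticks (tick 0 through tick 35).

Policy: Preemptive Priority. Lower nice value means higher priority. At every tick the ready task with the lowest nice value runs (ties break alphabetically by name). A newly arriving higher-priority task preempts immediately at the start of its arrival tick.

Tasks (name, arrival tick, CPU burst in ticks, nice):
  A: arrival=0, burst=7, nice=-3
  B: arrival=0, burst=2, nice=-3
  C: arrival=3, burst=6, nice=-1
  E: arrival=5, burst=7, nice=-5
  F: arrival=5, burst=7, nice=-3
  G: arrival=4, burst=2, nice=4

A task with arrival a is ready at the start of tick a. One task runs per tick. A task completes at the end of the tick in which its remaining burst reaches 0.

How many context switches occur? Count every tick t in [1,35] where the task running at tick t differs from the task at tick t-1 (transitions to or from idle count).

t=0: ready={A,B} → run A
t=1: ready={A,B} → run A
t=2: ready={A,B} → run A
t=3: ready={A,B,C} → run A
t=4: ready={A,B,C,G} → run A
t=5: ready={A,B,C,E,F,G} → run E
t=6: ready={A,B,C,E,F,G} → run E
t=7: ready={A,B,C,E,F,G} → run E
t=8: ready={A,B,C,E,F,G} → run E
t=9: ready={A,B,C,E,F,G} → run E
t=10: ready={A,B,C,E,F,G} → run E
t=11: ready={A,B,C,E,F,G} → run E
t=12: ready={A,B,C,F,G} → run A
t=13: ready={A,B,C,F,G} → run A
t=14: ready={B,C,F,G} → run B
t=15: ready={B,C,F,G} → run B
t=16: ready={C,F,G} → run F
t=17: ready={C,F,G} → run F
t=18: ready={C,F,G} → run F
t=19: ready={C,F,G} → run F
t=20: ready={C,F,G} → run F
t=21: ready={C,F,G} → run F
t=22: ready={C,F,G} → run F
t=23: ready={C,G} → run C
t=24: ready={C,G} → run C
t=25: ready={C,G} → run C
t=26: ready={C,G} → run C
t=27: ready={C,G} → run C
t=28: ready={C,G} → run C
t=29: ready={G} → run G
t=30: ready={G} → run G
t=31: (idle)
t=32: (idle)
t=33: (idle)
t=34: (idle)
t=35: (idle)

context switches = 7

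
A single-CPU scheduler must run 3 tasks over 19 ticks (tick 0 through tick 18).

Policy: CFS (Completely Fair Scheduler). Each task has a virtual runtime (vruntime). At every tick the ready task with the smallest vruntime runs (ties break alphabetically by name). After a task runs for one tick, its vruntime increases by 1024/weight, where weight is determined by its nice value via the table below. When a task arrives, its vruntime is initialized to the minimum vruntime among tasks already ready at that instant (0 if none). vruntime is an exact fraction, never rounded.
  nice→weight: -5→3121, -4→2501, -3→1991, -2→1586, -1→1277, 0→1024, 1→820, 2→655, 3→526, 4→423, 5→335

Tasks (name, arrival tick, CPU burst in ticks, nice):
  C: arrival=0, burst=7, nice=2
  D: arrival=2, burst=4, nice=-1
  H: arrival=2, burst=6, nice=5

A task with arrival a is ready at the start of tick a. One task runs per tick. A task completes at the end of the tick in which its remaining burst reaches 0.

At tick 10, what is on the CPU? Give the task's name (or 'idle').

t=0: vr[C=0] → run C
t=1: vr[C=1024/655] → run C
t=2: vr[C=2048/655 D=2048/655 H=2048/655] → run C
t=3: vr[C=3072/655 D=2048/655 H=2048/655] → run D
t=4: vr[C=3072/655 D=3286016/836435 H=2048/655] → run H
t=5: vr[C=3072/655 D=3286016/836435 H=54272/8777] → run D
t=6: vr[C=3072/655 D=3956736/836435 H=54272/8777] → run C
t=7: vr[C=4096/655 D=3956736/836435 H=54272/8777] → run D
t=8: vr[C=4096/655 D=4627456/836435 H=54272/8777] → run D
t=9: vr[C=4096/655 H=54272/8777] → run H
t=10: vr[C=4096/655 H=405504/43885] → run C
t=11: vr[C=1024/131 H=405504/43885] → run C
t=12: vr[C=6144/655 H=405504/43885] → run H
t=13: vr[C=6144/655 H=539648/43885] → run C
t=14: vr[H=539648/43885] → run H
t=15: vr[H=673792/43885] → run H
t=16: vr[H=807936/43885] → run H
t=17: (idle)
t=18: (idle)

running at tick 10 = C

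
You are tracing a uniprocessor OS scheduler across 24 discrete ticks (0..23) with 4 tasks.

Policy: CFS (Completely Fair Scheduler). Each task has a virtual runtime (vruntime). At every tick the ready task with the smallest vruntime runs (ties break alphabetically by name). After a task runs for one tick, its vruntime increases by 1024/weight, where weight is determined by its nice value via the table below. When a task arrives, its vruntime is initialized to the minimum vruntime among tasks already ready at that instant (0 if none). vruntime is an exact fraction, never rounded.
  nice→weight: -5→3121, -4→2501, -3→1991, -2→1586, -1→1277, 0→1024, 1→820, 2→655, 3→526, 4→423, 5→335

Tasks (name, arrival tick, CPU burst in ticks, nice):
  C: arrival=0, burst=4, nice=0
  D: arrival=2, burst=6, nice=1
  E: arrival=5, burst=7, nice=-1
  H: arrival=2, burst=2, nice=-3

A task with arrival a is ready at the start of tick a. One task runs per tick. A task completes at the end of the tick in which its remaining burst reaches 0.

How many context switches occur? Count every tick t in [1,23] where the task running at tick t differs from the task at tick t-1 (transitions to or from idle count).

t=0: vr[C=0] → run C
t=1: vr[C=1] → run C
t=2: vr[C=2 D=2 H=2] → run C
t=3: vr[C=3 D=2 H=2] → run D
t=4: vr[C=3 D=666/205 H=2] → run H
t=5: vr[C=3 D=666/205 E=5006/1991 H=5006/1991] → run E
t=6: vr[C=3 D=666/205 E=8431446/2542507 H=5006/1991] → run H
t=7: vr[C=3 D=666/205 E=8431446/2542507] → run C
t=8: vr[D=666/205 E=8431446/2542507] → run D
t=9: vr[D=922/205 E=8431446/2542507] → run E
t=10: vr[D=922/205 E=10470230/2542507] → run E
t=11: vr[D=922/205 E=12509014/2542507] → run D
t=12: vr[D=1178/205 E=12509014/2542507] → run E
t=13: vr[D=1178/205 E=14547798/2542507] → run E
t=14: vr[D=1178/205 E=16586582/2542507] → run D
t=15: vr[D=1434/205 E=16586582/2542507] → run E
t=16: vr[D=1434/205 E=18625366/2542507] → run D
t=17: vr[D=338/41 E=18625366/2542507] → run E
t=18: vr[D=338/41] → run D
t=19: (idle)
t=20: (idle)
t=21: (idle)
t=22: (idle)
t=23: (idle)

context switches = 15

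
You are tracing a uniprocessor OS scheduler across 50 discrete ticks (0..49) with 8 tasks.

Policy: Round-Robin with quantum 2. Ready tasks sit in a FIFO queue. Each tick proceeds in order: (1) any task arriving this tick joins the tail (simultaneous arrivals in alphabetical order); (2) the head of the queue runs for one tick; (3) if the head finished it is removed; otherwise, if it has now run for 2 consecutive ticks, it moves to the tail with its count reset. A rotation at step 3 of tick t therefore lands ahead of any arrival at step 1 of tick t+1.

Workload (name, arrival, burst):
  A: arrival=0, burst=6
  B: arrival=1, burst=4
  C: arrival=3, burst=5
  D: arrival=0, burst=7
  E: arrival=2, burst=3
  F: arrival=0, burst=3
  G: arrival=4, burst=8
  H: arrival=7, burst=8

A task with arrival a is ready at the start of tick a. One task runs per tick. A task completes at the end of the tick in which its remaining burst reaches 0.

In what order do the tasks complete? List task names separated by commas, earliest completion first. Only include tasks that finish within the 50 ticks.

t=0: queue=[A,D,F] q_used=0 → run A
t=1: queue=[A,D,F,B] q_used=1 → run A
t=2: queue=[D,F,B,A,E] q_used=0 → run D
t=3: queue=[D,F,B,A,E,C] q_used=1 → run D
t=4: queue=[F,B,A,E,C,D,G] q_used=0 → run F
t=5: queue=[F,B,A,E,C,D,G] q_used=1 → run F
t=6: queue=[B,A,E,C,D,G,F] q_used=0 → run B
t=7: queue=[B,A,E,C,D,G,F,H] q_used=1 → run B
t=8: queue=[A,E,C,D,G,F,H,B] q_used=0 → run A
t=9: queue=[A,E,C,D,G,F,H,B] q_used=1 → run A
t=10: queue=[E,C,D,G,F,H,B,A] q_used=0 → run E
t=11: queue=[E,C,D,G,F,H,B,A] q_used=1 → run E
t=12: queue=[C,D,G,F,H,B,A,E] q_used=0 → run C
t=13: queue=[C,D,G,F,H,B,A,E] q_used=1 → run C
t=14: queue=[D,G,F,H,B,A,E,C] q_used=0 → run D
t=15: queue=[D,G,F,H,B,A,E,C] q_used=1 → run D
t=16: queue=[G,F,H,B,A,E,C,D] q_used=0 → run G
t=17: queue=[G,F,H,B,A,E,C,D] q_used=1 → run G
t=18: queue=[F,H,B,A,E,C,D,G] q_used=0 → run F
t=19: queue=[H,B,A,E,C,D,G] q_used=0 → run H
t=20: queue=[H,B,A,E,C,D,G] q_used=1 → run H
t=21: queue=[B,A,E,C,D,G,H] q_used=0 → run B
t=22: queue=[B,A,E,C,D,G,H] q_used=1 → run B
t=23: queue=[A,E,C,D,G,H] q_used=0 → run A
t=24: queue=[A,E,C,D,G,H] q_used=1 → run A
t=25: queue=[E,C,D,G,H] q_used=0 → run E
t=26: queue=[C,D,G,H] q_used=0 → run C
t=27: queue=[C,D,G,H] q_used=1 → run C
t=28: queue=[D,G,H,C] q_used=0 → run D
t=29: queue=[D,G,H,C] q_used=1 → run D
t=30: queue=[G,H,C,D] q_used=0 → run G
t=31: queue=[G,H,C,D] q_used=1 → run G
t=32: queue=[H,C,D,G] q_used=0 → run H
t=33: queue=[H,C,D,G] q_used=1 → run H
t=34: queue=[C,D,G,H] q_used=0 → run C
t=35: queue=[D,G,H] q_used=0 → run D
t=36: queue=[G,H] q_used=0 → run G
t=37: queue=[G,H] q_used=1 → run G
t=38: queue=[H,G] q_used=0 → run H
t=39: queue=[H,G] q_used=1 → run H
t=40: queue=[G,H] q_used=0 → run G
t=41: queue=[G,H] q_used=1 → run G
t=42: queue=[H] q_used=0 → run H
t=43: queue=[H] q_used=1 → run H
t=44: (idle)
t=45: (idle)
t=46: (idle)
t=47: (idle)
t=48: (idle)
t=49: (idle)

completion order = F, B, A, E, C, D, G, H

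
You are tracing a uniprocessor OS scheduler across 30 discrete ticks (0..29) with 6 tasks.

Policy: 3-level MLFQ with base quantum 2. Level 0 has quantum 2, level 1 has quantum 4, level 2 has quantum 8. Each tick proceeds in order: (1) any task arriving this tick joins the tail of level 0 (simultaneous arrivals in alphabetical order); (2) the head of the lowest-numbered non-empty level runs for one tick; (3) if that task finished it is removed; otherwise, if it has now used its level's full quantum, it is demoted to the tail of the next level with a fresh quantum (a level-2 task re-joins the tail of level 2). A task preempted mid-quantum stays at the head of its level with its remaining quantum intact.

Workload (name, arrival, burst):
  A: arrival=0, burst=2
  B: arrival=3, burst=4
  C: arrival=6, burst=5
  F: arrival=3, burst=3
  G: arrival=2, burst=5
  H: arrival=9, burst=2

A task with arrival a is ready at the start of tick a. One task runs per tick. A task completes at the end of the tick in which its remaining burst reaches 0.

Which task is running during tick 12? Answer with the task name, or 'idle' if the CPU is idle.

running at tick 12 = G

t=0: L0/L1/L2 = A/-/- → run A
t=1: L0/L1/L2 = A/-/- → run A
t=2: L0/L1/L2 = G/-/- → run G
t=3: L0/L1/L2 = GBF/-/- → run G
t=4: L0/L1/L2 = BF/G/- → run B
t=5: L0/L1/L2 = BF/G/- → run B
t=6: L0/L1/L2 = FC/GB/- → run F
t=7: L0/L1/L2 = FC/GB/- → run F
t=8: L0/L1/L2 = C/GBF/- → run C
t=9: L0/L1/L2 = CH/GBF/- → run C
t=10: L0/L1/L2 = H/GBFC/- → run H
t=11: L0/L1/L2 = H/GBFC/- → run H
t=12: L0/L1/L2 = -/GBFC/- → run G
t=13: L0/L1/L2 = -/GBFC/- → run G
t=14: L0/L1/L2 = -/GBFC/- → run G
t=15: L0/L1/L2 = -/BFC/- → run B
t=16: L0/L1/L2 = -/BFC/- → run B
t=17: L0/L1/L2 = -/FC/- → run F
t=18: L0/L1/L2 = -/C/- → run C
t=19: L0/L1/L2 = -/C/- → run C
t=20: L0/L1/L2 = -/C/- → run C
t=21: (idle)
t=22: (idle)
t=23: (idle)
t=24: (idle)
t=25: (idle)
t=26: (idle)
t=27: (idle)
t=28: (idle)
t=29: (idle)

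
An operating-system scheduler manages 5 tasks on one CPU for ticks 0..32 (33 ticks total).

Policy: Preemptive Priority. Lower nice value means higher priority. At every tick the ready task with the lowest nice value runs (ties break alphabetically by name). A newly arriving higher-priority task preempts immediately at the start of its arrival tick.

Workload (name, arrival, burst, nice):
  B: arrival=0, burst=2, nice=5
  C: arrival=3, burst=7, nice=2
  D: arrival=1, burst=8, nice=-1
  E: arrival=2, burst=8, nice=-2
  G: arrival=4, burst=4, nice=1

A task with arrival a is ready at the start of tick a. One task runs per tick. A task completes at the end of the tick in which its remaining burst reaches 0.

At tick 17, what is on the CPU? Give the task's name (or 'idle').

running at tick 17 = G

t=0: ready={B} → run B
t=1: ready={B,D} → run D
t=2: ready={B,D,E} → run E
t=3: ready={B,C,D,E} → run E
t=4: ready={B,C,D,E,G} → run E
t=5: ready={B,C,D,E,G} → run E
t=6: ready={B,C,D,E,G} → run E
t=7: ready={B,C,D,E,G} → run E
t=8: ready={B,C,D,E,G} → run E
t=9: ready={B,C,D,E,G} → run E
t=10: ready={B,C,D,G} → run D
t=11: ready={B,C,D,G} → run D
t=12: ready={B,C,D,G} → run D
t=13: ready={B,C,D,G} → run D
t=14: ready={B,C,D,G} → run D
t=15: ready={B,C,D,G} → run D
t=16: ready={B,C,D,G} → run D
t=17: ready={B,C,G} → run G
t=18: ready={B,C,G} → run G
t=19: ready={B,C,G} → run G
t=20: ready={B,C,G} → run G
t=21: ready={B,C} → run C
t=22: ready={B,C} → run C
t=23: ready={B,C} → run C
t=24: ready={B,C} → run C
t=25: ready={B,C} → run C
t=26: ready={B,C} → run C
t=27: ready={B,C} → run C
t=28: ready={B} → run B
t=29: (idle)
t=30: (idle)
t=31: (idle)
t=32: (idle)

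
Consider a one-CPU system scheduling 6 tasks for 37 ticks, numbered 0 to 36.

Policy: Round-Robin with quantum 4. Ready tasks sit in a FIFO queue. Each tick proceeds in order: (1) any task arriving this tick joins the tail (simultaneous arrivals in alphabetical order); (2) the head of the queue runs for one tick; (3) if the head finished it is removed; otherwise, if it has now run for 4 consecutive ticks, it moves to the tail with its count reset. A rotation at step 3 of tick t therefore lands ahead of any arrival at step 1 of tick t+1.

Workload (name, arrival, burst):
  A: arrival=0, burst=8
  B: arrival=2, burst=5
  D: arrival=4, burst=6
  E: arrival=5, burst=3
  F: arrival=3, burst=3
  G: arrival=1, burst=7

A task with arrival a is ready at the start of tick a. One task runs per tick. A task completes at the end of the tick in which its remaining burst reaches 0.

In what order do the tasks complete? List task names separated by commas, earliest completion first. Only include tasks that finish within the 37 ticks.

t=0: queue=[A] q_used=0 → run A
t=1: queue=[A,G] q_used=1 → run A
t=2: queue=[A,G,B] q_used=2 → run A
t=3: queue=[A,G,B,F] q_used=3 → run A
t=4: queue=[G,B,F,A,D] q_used=0 → run G
t=5: queue=[G,B,F,A,D,E] q_used=1 → run G
t=6: queue=[G,B,F,A,D,E] q_used=2 → run G
t=7: queue=[G,B,F,A,D,E] q_used=3 → run G
t=8: queue=[B,F,A,D,E,G] q_used=0 → run B
t=9: queue=[B,F,A,D,E,G] q_used=1 → run B
t=10: queue=[B,F,A,D,E,G] q_used=2 → run B
t=11: queue=[B,F,A,D,E,G] q_used=3 → run B
t=12: queue=[F,A,D,E,G,B] q_used=0 → run F
t=13: queue=[F,A,D,E,G,B] q_used=1 → run F
t=14: queue=[F,A,D,E,G,B] q_used=2 → run F
t=15: queue=[A,D,E,G,B] q_used=0 → run A
t=16: queue=[A,D,E,G,B] q_used=1 → run A
t=17: queue=[A,D,E,G,B] q_used=2 → run A
t=18: queue=[A,D,E,G,B] q_used=3 → run A
t=19: queue=[D,E,G,B] q_used=0 → run D
t=20: queue=[D,E,G,B] q_used=1 → run D
t=21: queue=[D,E,G,B] q_used=2 → run D
t=22: queue=[D,E,G,B] q_used=3 → run D
t=23: queue=[E,G,B,D] q_used=0 → run E
t=24: queue=[E,G,B,D] q_used=1 → run E
t=25: queue=[E,G,B,D] q_used=2 → run E
t=26: queue=[G,B,D] q_used=0 → run G
t=27: queue=[G,B,D] q_used=1 → run G
t=28: queue=[G,B,D] q_used=2 → run G
t=29: queue=[B,D] q_used=0 → run B
t=30: queue=[D] q_used=0 → run D
t=31: queue=[D] q_used=1 → run D
t=32: (idle)
t=33: (idle)
t=34: (idle)
t=35: (idle)
t=36: (idle)

completion order = F, A, E, G, B, D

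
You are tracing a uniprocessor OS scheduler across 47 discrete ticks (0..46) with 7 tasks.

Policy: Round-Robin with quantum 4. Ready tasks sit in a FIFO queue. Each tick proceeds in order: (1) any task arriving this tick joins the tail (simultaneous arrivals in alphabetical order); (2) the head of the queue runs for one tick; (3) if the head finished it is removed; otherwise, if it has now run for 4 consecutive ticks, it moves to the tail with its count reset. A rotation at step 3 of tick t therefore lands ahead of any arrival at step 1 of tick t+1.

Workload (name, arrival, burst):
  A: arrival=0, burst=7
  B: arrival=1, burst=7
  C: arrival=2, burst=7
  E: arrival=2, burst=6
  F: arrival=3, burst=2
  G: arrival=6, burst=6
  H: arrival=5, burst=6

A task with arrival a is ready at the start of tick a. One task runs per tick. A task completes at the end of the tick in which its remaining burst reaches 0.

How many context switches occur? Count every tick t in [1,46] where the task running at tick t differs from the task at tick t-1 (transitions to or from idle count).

context switches = 13

t=0: queue=[A] q_used=0 → run A
t=1: queue=[A,B] q_used=1 → run A
t=2: queue=[A,B,C,E] q_used=2 → run A
t=3: queue=[A,B,C,E,F] q_used=3 → run A
t=4: queue=[B,C,E,F,A] q_used=0 → run B
t=5: queue=[B,C,E,F,A,H] q_used=1 → run B
t=6: queue=[B,C,E,F,A,H,G] q_used=2 → run B
t=7: queue=[B,C,E,F,A,H,G] q_used=3 → run B
t=8: queue=[C,E,F,A,H,G,B] q_used=0 → run C
t=9: queue=[C,E,F,A,H,G,B] q_used=1 → run C
t=10: queue=[C,E,F,A,H,G,B] q_used=2 → run C
t=11: queue=[C,E,F,A,H,G,B] q_used=3 → run C
t=12: queue=[E,F,A,H,G,B,C] q_used=0 → run E
t=13: queue=[E,F,A,H,G,B,C] q_used=1 → run E
t=14: queue=[E,F,A,H,G,B,C] q_used=2 → run E
t=15: queue=[E,F,A,H,G,B,C] q_used=3 → run E
t=16: queue=[F,A,H,G,B,C,E] q_used=0 → run F
t=17: queue=[F,A,H,G,B,C,E] q_used=1 → run F
t=18: queue=[A,H,G,B,C,E] q_used=0 → run A
t=19: queue=[A,H,G,B,C,E] q_used=1 → run A
t=20: queue=[A,H,G,B,C,E] q_used=2 → run A
t=21: queue=[H,G,B,C,E] q_used=0 → run H
t=22: queue=[H,G,B,C,E] q_used=1 → run H
t=23: queue=[H,G,B,C,E] q_used=2 → run H
t=24: queue=[H,G,B,C,E] q_used=3 → run H
t=25: queue=[G,B,C,E,H] q_used=0 → run G
t=26: queue=[G,B,C,E,H] q_used=1 → run G
t=27: queue=[G,B,C,E,H] q_used=2 → run G
t=28: queue=[G,B,C,E,H] q_used=3 → run G
t=29: queue=[B,C,E,H,G] q_used=0 → run B
t=30: queue=[B,C,E,H,G] q_used=1 → run B
t=31: queue=[B,C,E,H,G] q_used=2 → run B
t=32: queue=[C,E,H,G] q_used=0 → run C
t=33: queue=[C,E,H,G] q_used=1 → run C
t=34: queue=[C,E,H,G] q_used=2 → run C
t=35: queue=[E,H,G] q_used=0 → run E
t=36: queue=[E,H,G] q_used=1 → run E
t=37: queue=[H,G] q_used=0 → run H
t=38: queue=[H,G] q_used=1 → run H
t=39: queue=[G] q_used=0 → run G
t=40: queue=[G] q_used=1 → run G
t=41: (idle)
t=42: (idle)
t=43: (idle)
t=44: (idle)
t=45: (idle)
t=46: (idle)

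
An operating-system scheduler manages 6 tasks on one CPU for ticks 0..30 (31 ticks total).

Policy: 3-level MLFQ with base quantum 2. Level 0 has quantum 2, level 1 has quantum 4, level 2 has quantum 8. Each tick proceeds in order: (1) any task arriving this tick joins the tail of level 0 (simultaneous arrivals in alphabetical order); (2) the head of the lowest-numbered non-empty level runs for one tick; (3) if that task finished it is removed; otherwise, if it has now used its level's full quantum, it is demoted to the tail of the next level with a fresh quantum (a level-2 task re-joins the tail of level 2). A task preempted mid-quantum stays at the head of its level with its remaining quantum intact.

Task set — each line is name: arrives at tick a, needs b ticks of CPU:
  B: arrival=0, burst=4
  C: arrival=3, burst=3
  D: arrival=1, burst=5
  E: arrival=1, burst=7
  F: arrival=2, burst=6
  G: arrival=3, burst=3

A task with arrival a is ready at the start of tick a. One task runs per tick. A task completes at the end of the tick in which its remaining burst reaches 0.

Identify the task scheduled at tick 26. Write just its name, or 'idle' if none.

t=0: L0/L1/L2 = B/-/- → run B
t=1: L0/L1/L2 = BDE/-/- → run B
t=2: L0/L1/L2 = DEF/B/- → run D
t=3: L0/L1/L2 = DEFCG/B/- → run D
t=4: L0/L1/L2 = EFCG/BD/- → run E
t=5: L0/L1/L2 = EFCG/BD/- → run E
t=6: L0/L1/L2 = FCG/BDE/- → run F
t=7: L0/L1/L2 = FCG/BDE/- → run F
t=8: L0/L1/L2 = CG/BDEF/- → run C
t=9: L0/L1/L2 = CG/BDEF/- → run C
t=10: L0/L1/L2 = G/BDEFC/- → run G
t=11: L0/L1/L2 = G/BDEFC/- → run G
t=12: L0/L1/L2 = -/BDEFCG/- → run B
t=13: L0/L1/L2 = -/BDEFCG/- → run B
t=14: L0/L1/L2 = -/DEFCG/- → run D
t=15: L0/L1/L2 = -/DEFCG/- → run D
t=16: L0/L1/L2 = -/DEFCG/- → run D
t=17: L0/L1/L2 = -/EFCG/- → run E
t=18: L0/L1/L2 = -/EFCG/- → run E
t=19: L0/L1/L2 = -/EFCG/- → run E
t=20: L0/L1/L2 = -/EFCG/- → run E
t=21: L0/L1/L2 = -/FCG/E → run F
t=22: L0/L1/L2 = -/FCG/E → run F
t=23: L0/L1/L2 = -/FCG/E → run F
t=24: L0/L1/L2 = -/FCG/E → run F
t=25: L0/L1/L2 = -/CG/E → run C
t=26: L0/L1/L2 = -/G/E → run G
t=27: L0/L1/L2 = -/-/E → run E
t=28: (idle)
t=29: (idle)
t=30: (idle)

running at tick 26 = G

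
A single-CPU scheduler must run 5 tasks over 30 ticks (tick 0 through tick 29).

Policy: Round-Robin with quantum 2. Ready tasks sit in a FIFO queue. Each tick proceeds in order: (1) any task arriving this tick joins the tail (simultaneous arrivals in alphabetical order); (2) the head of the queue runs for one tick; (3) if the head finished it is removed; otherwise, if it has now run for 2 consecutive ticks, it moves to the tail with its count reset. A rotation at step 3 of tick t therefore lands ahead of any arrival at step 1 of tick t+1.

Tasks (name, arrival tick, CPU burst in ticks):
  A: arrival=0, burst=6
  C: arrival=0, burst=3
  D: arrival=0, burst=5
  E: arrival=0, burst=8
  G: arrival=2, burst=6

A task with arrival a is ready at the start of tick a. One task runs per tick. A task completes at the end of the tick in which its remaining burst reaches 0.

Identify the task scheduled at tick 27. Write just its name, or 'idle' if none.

t=0: queue=[A,C,D,E] q_used=0 → run A
t=1: queue=[A,C,D,E] q_used=1 → run A
t=2: queue=[C,D,E,A,G] q_used=0 → run C
t=3: queue=[C,D,E,A,G] q_used=1 → run C
t=4: queue=[D,E,A,G,C] q_used=0 → run D
t=5: queue=[D,E,A,G,C] q_used=1 → run D
t=6: queue=[E,A,G,C,D] q_used=0 → run E
t=7: queue=[E,A,G,C,D] q_used=1 → run E
t=8: queue=[A,G,C,D,E] q_used=0 → run A
t=9: queue=[A,G,C,D,E] q_used=1 → run A
t=10: queue=[G,C,D,E,A] q_used=0 → run G
t=11: queue=[G,C,D,E,A] q_used=1 → run G
t=12: queue=[C,D,E,A,G] q_used=0 → run C
t=13: queue=[D,E,A,G] q_used=0 → run D
t=14: queue=[D,E,A,G] q_used=1 → run D
t=15: queue=[E,A,G,D] q_used=0 → run E
t=16: queue=[E,A,G,D] q_used=1 → run E
t=17: queue=[A,G,D,E] q_used=0 → run A
t=18: queue=[A,G,D,E] q_used=1 → run A
t=19: queue=[G,D,E] q_used=0 → run G
t=20: queue=[G,D,E] q_used=1 → run G
t=21: queue=[D,E,G] q_used=0 → run D
t=22: queue=[E,G] q_used=0 → run E
t=23: queue=[E,G] q_used=1 → run E
t=24: queue=[G,E] q_used=0 → run G
t=25: queue=[G,E] q_used=1 → run G
t=26: queue=[E] q_used=0 → run E
t=27: queue=[E] q_used=1 → run E
t=28: (idle)
t=29: (idle)

running at tick 27 = E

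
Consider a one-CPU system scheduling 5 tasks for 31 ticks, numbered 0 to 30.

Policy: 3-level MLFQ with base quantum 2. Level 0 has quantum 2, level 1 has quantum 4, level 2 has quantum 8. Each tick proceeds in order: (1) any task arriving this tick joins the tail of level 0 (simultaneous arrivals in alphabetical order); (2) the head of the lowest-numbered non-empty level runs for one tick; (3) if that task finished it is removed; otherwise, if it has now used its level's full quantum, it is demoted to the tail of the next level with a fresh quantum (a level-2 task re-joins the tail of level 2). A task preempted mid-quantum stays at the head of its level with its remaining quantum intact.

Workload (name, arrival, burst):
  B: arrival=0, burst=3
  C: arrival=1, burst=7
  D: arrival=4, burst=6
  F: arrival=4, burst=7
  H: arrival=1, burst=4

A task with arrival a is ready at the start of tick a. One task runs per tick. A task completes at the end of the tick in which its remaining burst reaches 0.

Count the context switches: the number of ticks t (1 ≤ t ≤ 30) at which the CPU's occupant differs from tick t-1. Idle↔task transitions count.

context switches = 12

t=0: L0/L1/L2 = B/-/- → run B
t=1: L0/L1/L2 = BCH/-/- → run B
t=2: L0/L1/L2 = CH/B/- → run C
t=3: L0/L1/L2 = CH/B/- → run C
t=4: L0/L1/L2 = HDF/BC/- → run H
t=5: L0/L1/L2 = HDF/BC/- → run H
t=6: L0/L1/L2 = DF/BCH/- → run D
t=7: L0/L1/L2 = DF/BCH/- → run D
t=8: L0/L1/L2 = F/BCHD/- → run F
t=9: L0/L1/L2 = F/BCHD/- → run F
t=10: L0/L1/L2 = -/BCHDF/- → run B
t=11: L0/L1/L2 = -/CHDF/- → run C
t=12: L0/L1/L2 = -/CHDF/- → run C
t=13: L0/L1/L2 = -/CHDF/- → run C
t=14: L0/L1/L2 = -/CHDF/- → run C
t=15: L0/L1/L2 = -/HDF/C → run H
t=16: L0/L1/L2 = -/HDF/C → run H
t=17: L0/L1/L2 = -/DF/C → run D
t=18: L0/L1/L2 = -/DF/C → run D
t=19: L0/L1/L2 = -/DF/C → run D
t=20: L0/L1/L2 = -/DF/C → run D
t=21: L0/L1/L2 = -/F/C → run F
t=22: L0/L1/L2 = -/F/C → run F
t=23: L0/L1/L2 = -/F/C → run F
t=24: L0/L1/L2 = -/F/C → run F
t=25: L0/L1/L2 = -/-/CF → run C
t=26: L0/L1/L2 = -/-/F → run F
t=27: (idle)
t=28: (idle)
t=29: (idle)
t=30: (idle)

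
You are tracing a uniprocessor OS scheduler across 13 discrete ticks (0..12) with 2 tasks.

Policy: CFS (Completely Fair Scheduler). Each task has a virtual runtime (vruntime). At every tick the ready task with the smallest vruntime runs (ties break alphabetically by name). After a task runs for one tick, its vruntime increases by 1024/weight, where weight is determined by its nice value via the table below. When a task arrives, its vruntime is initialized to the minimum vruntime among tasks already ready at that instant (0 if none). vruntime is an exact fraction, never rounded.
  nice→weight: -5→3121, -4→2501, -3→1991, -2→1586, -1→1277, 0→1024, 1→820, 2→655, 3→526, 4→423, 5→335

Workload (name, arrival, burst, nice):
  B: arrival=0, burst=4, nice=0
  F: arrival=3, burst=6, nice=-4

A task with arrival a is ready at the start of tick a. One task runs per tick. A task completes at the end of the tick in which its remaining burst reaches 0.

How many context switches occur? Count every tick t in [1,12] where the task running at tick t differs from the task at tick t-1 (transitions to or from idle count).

t=0: vr[B=0] → run B
t=1: vr[B=1] → run B
t=2: vr[B=2] → run B
t=3: vr[B=3 F=3] → run B
t=4: vr[F=3] → run F
t=5: vr[F=8527/2501] → run F
t=6: vr[F=9551/2501] → run F
t=7: vr[F=10575/2501] → run F
t=8: vr[F=11599/2501] → run F
t=9: vr[F=12623/2501] → run F
t=10: (idle)
t=11: (idle)
t=12: (idle)

context switches = 2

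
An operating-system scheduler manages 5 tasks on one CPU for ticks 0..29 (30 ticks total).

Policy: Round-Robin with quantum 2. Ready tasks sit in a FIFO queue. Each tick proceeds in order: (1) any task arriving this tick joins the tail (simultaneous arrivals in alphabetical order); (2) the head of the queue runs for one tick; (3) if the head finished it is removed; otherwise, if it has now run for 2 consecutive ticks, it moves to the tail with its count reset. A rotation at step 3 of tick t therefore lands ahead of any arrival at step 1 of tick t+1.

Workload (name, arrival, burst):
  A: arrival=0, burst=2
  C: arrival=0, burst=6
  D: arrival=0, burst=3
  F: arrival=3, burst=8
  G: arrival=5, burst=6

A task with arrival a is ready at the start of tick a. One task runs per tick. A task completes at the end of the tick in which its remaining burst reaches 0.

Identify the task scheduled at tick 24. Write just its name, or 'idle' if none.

running at tick 24 = F

t=0: queue=[A,C,D] q_used=0 → run A
t=1: queue=[A,C,D] q_used=1 → run A
t=2: queue=[C,D] q_used=0 → run C
t=3: queue=[C,D,F] q_used=1 → run C
t=4: queue=[D,F,C] q_used=0 → run D
t=5: queue=[D,F,C,G] q_used=1 → run D
t=6: queue=[F,C,G,D] q_used=0 → run F
t=7: queue=[F,C,G,D] q_used=1 → run F
t=8: queue=[C,G,D,F] q_used=0 → run C
t=9: queue=[C,G,D,F] q_used=1 → run C
t=10: queue=[G,D,F,C] q_used=0 → run G
t=11: queue=[G,D,F,C] q_used=1 → run G
t=12: queue=[D,F,C,G] q_used=0 → run D
t=13: queue=[F,C,G] q_used=0 → run F
t=14: queue=[F,C,G] q_used=1 → run F
t=15: queue=[C,G,F] q_used=0 → run C
t=16: queue=[C,G,F] q_used=1 → run C
t=17: queue=[G,F] q_used=0 → run G
t=18: queue=[G,F] q_used=1 → run G
t=19: queue=[F,G] q_used=0 → run F
t=20: queue=[F,G] q_used=1 → run F
t=21: queue=[G,F] q_used=0 → run G
t=22: queue=[G,F] q_used=1 → run G
t=23: queue=[F] q_used=0 → run F
t=24: queue=[F] q_used=1 → run F
t=25: (idle)
t=26: (idle)
t=27: (idle)
t=28: (idle)
t=29: (idle)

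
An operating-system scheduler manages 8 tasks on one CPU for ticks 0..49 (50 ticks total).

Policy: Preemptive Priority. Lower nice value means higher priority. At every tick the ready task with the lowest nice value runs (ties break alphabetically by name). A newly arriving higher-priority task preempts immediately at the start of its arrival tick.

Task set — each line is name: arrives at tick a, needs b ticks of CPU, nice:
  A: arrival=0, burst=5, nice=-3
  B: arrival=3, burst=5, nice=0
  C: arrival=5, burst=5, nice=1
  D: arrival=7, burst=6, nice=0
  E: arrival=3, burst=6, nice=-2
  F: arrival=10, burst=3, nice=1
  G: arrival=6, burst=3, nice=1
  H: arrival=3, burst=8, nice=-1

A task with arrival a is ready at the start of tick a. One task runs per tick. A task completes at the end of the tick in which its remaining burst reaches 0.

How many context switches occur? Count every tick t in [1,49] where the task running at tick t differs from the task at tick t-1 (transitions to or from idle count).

t=0: ready={A} → run A
t=1: ready={A} → run A
t=2: ready={A} → run A
t=3: ready={A,B,E,H} → run A
t=4: ready={A,B,E,H} → run A
t=5: ready={B,C,E,H} → run E
t=6: ready={B,C,E,G,H} → run E
t=7: ready={B,C,D,E,G,H} → run E
t=8: ready={B,C,D,E,G,H} → run E
t=9: ready={B,C,D,E,G,H} → run E
t=10: ready={B,C,D,E,F,G,H} → run E
t=11: ready={B,C,D,F,G,H} → run H
t=12: ready={B,C,D,F,G,H} → run H
t=13: ready={B,C,D,F,G,H} → run H
t=14: ready={B,C,D,F,G,H} → run H
t=15: ready={B,C,D,F,G,H} → run H
t=16: ready={B,C,D,F,G,H} → run H
t=17: ready={B,C,D,F,G,H} → run H
t=18: ready={B,C,D,F,G,H} → run H
t=19: ready={B,C,D,F,G} → run B
t=20: ready={B,C,D,F,G} → run B
t=21: ready={B,C,D,F,G} → run B
t=22: ready={B,C,D,F,G} → run B
t=23: ready={B,C,D,F,G} → run B
t=24: ready={C,D,F,G} → run D
t=25: ready={C,D,F,G} → run D
t=26: ready={C,D,F,G} → run D
t=27: ready={C,D,F,G} → run D
t=28: ready={C,D,F,G} → run D
t=29: ready={C,D,F,G} → run D
t=30: ready={C,F,G} → run C
t=31: ready={C,F,G} → run C
t=32: ready={C,F,G} → run C
t=33: ready={C,F,G} → run C
t=34: ready={C,F,G} → run C
t=35: ready={F,G} → run F
t=36: ready={F,G} → run F
t=37: ready={F,G} → run F
t=38: ready={G} → run G
t=39: ready={G} → run G
t=40: ready={G} → run G
t=41: (idle)
t=42: (idle)
t=43: (idle)
t=44: (idle)
t=45: (idle)
t=46: (idle)
t=47: (idle)
t=48: (idle)
t=49: (idle)

context switches = 8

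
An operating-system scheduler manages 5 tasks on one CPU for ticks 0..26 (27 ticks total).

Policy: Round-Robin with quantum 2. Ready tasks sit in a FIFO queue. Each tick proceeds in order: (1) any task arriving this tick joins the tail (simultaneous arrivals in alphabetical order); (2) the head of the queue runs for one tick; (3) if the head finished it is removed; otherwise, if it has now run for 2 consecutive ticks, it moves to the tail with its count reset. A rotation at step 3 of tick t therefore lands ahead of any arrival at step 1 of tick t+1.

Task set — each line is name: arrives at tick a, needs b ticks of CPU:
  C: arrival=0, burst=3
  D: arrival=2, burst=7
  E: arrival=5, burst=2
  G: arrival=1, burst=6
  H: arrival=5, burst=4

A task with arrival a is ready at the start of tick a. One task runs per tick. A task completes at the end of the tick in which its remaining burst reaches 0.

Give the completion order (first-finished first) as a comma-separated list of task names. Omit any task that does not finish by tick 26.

completion order = C, E, G, H, D

t=0: queue=[C] q_used=0 → run C
t=1: queue=[C,G] q_used=1 → run C
t=2: queue=[G,C,D] q_used=0 → run G
t=3: queue=[G,C,D] q_used=1 → run G
t=4: queue=[C,D,G] q_used=0 → run C
t=5: queue=[D,G,E,H] q_used=0 → run D
t=6: queue=[D,G,E,H] q_used=1 → run D
t=7: queue=[G,E,H,D] q_used=0 → run G
t=8: queue=[G,E,H,D] q_used=1 → run G
t=9: queue=[E,H,D,G] q_used=0 → run E
t=10: queue=[E,H,D,G] q_used=1 → run E
t=11: queue=[H,D,G] q_used=0 → run H
t=12: queue=[H,D,G] q_used=1 → run H
t=13: queue=[D,G,H] q_used=0 → run D
t=14: queue=[D,G,H] q_used=1 → run D
t=15: queue=[G,H,D] q_used=0 → run G
t=16: queue=[G,H,D] q_used=1 → run G
t=17: queue=[H,D] q_used=0 → run H
t=18: queue=[H,D] q_used=1 → run H
t=19: queue=[D] q_used=0 → run D
t=20: queue=[D] q_used=1 → run D
t=21: queue=[D] q_used=0 → run D
t=22: (idle)
t=23: (idle)
t=24: (idle)
t=25: (idle)
t=26: (idle)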